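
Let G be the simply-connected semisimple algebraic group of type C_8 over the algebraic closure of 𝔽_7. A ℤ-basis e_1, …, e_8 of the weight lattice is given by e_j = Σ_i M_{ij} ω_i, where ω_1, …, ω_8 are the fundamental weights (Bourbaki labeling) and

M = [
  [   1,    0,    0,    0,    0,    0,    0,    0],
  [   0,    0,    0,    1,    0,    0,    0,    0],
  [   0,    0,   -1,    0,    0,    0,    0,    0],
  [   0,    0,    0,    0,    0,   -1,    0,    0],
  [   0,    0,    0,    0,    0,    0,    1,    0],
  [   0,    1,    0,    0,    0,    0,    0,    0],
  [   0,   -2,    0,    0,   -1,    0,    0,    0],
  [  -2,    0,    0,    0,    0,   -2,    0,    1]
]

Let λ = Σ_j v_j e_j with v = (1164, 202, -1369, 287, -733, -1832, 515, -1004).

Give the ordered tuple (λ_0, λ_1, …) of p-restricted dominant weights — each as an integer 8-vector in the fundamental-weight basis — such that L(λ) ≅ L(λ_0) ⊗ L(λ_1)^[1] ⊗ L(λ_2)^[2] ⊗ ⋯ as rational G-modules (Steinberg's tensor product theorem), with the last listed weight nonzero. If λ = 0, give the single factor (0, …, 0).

Converting to the ω-basis (c_i = row i of M dotted with v = (1164, 202, -1369, 287, -733, -1832, 515, -1004)):
  c_1 = 1*1164 + 0*202 + 0*-1369 + 0*287 + 0*-733 + 0*-1832 + 0*515 + 0*-1004 = 1164
  c_2 = 0*1164 + 0*202 + 0*-1369 + 1*287 + 0*-733 + 0*-1832 + 0*515 + 0*-1004 = 287
  c_3 = 0*1164 + 0*202 + -1*-1369 + 0*287 + 0*-733 + 0*-1832 + 0*515 + 0*-1004 = 1369
  c_4 = 0*1164 + 0*202 + 0*-1369 + 0*287 + 0*-733 + -1*-1832 + 0*515 + 0*-1004 = 1832
  c_5 = 0*1164 + 0*202 + 0*-1369 + 0*287 + 0*-733 + 0*-1832 + 1*515 + 0*-1004 = 515
  c_6 = 0*1164 + 1*202 + 0*-1369 + 0*287 + 0*-733 + 0*-1832 + 0*515 + 0*-1004 = 202
  c_7 = 0*1164 + -2*202 + 0*-1369 + 0*287 + -1*-733 + 0*-1832 + 0*515 + 0*-1004 = 329
  c_8 = -2*1164 + 0*202 + 0*-1369 + 0*287 + 0*-733 + -2*-1832 + 0*515 + 1*-1004 = 332
Writing each c_i in base p = 7:
  c_1 = 1164 = 2·7^0 + 5·7^1 + 2·7^2 + 3·7^3
  c_2 = 287 = 0·7^0 + 6·7^1 + 5·7^2
  c_3 = 1369 = 4·7^0 + 6·7^1 + 6·7^2 + 3·7^3
  c_4 = 1832 = 5·7^0 + 2·7^1 + 2·7^2 + 5·7^3
  c_5 = 515 = 4·7^0 + 3·7^1 + 3·7^2 + 1·7^3
  c_6 = 202 = 6·7^0 + 0·7^1 + 4·7^2
  c_7 = 329 = 0·7^0 + 5·7^1 + 6·7^2
  c_8 = 332 = 3·7^0 + 5·7^1 + 6·7^2
λ_0 = (2, 0, 4, 5, 4, 6, 0, 3)
λ_1 = (5, 6, 6, 2, 3, 0, 5, 5)
λ_2 = (2, 5, 6, 2, 3, 4, 6, 6)
λ_3 = (3, 0, 3, 5, 1, 0, 0, 0)

((2, 0, 4, 5, 4, 6, 0, 3), (5, 6, 6, 2, 3, 0, 5, 5), (2, 5, 6, 2, 3, 4, 6, 6), (3, 0, 3, 5, 1, 0, 0, 0))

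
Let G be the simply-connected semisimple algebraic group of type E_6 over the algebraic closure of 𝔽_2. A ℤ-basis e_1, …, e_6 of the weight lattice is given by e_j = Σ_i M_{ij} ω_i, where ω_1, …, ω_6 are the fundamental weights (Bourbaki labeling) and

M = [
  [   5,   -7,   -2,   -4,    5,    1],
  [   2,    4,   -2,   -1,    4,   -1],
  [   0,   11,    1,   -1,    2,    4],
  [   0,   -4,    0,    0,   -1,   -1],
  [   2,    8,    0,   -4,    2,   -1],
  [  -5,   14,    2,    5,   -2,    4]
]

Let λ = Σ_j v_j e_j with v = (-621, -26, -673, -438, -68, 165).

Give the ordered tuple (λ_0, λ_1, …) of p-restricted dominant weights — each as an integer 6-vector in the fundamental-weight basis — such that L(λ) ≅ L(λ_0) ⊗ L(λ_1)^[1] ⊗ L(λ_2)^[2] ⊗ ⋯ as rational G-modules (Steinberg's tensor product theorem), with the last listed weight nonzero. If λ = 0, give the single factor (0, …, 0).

((0, 1, 1, 1, 1, 1), (0, 0, 1, 1, 0, 0), (0, 0, 0, 1, 0, 0))

Compute c_i = Σ_j M_{ij} v_j with v = (-621, -26, -673, -438, -68, 165):
  c_1 = (5)·(-621) + (-7)·(-26) + (-2)·(-673) + (-4)·(-438) + (5)·(-68) + (1)·(165) = 0
  c_2 = (2)·(-621) + (4)·(-26) + (-2)·(-673) + (-1)·(-438) + (4)·(-68) + (-1)·(165) = 1
  c_3 = (0)·(-621) + (11)·(-26) + (1)·(-673) + (-1)·(-438) + (2)·(-68) + (4)·(165) = 3
  c_4 = (0)·(-621) + (-4)·(-26) + (0)·(-673) + (0)·(-438) + (-1)·(-68) + (-1)·(165) = 7
  c_5 = (2)·(-621) + (8)·(-26) + (0)·(-673) + (-4)·(-438) + (2)·(-68) + (-1)·(165) = 1
  c_6 = (-5)·(-621) + (14)·(-26) + (2)·(-673) + (5)·(-438) + (-2)·(-68) + (4)·(165) = 1
Writing each c_i in base p = 2:
  c_1 = 0
  c_2 = 1 = 1·2^0
  c_3 = 3 = 1·2^0 + 1·2^1
  c_4 = 7 = 1·2^0 + 1·2^1 + 1·2^2
  c_5 = 1 = 1·2^0
  c_6 = 1 = 1·2^0
p-restricted factor λ_0 = (0, 1, 1, 1, 1, 1)
p-restricted factor λ_1 = (0, 0, 1, 1, 0, 0)
p-restricted factor λ_2 = (0, 0, 0, 1, 0, 0)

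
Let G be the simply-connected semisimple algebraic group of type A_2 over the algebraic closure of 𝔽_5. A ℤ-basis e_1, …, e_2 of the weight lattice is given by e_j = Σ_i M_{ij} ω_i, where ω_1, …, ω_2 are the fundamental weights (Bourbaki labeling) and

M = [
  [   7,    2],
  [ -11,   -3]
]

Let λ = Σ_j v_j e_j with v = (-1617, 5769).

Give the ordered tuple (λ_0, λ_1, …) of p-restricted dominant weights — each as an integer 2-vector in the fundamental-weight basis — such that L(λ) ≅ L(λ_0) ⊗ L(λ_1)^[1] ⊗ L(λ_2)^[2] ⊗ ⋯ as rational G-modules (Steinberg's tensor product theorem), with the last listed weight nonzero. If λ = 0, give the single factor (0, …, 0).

((4, 0), (3, 1), (3, 4), (1, 3))

ω-coordinates c = M·v, v = (-1617, 5769):
  c_1 = 7*-1617 + 2*5769 = 219
  c_2 = -11*-1617 + -3*5769 = 480
p = 5; digits c_i = Σ_j d_{ij}·5^j, 0 ≤ d_{ij} < 5:
  c_1 = 219 = 4·5^0 + 3·5^1 + 3·5^2 + 1·5^3
  c_2 = 480 = 0·5^0 + 1·5^1 + 4·5^2 + 3·5^3
p-restricted factor λ_0 = (4, 0)
p-restricted factor λ_1 = (3, 1)
p-restricted factor λ_2 = (3, 4)
p-restricted factor λ_3 = (1, 3)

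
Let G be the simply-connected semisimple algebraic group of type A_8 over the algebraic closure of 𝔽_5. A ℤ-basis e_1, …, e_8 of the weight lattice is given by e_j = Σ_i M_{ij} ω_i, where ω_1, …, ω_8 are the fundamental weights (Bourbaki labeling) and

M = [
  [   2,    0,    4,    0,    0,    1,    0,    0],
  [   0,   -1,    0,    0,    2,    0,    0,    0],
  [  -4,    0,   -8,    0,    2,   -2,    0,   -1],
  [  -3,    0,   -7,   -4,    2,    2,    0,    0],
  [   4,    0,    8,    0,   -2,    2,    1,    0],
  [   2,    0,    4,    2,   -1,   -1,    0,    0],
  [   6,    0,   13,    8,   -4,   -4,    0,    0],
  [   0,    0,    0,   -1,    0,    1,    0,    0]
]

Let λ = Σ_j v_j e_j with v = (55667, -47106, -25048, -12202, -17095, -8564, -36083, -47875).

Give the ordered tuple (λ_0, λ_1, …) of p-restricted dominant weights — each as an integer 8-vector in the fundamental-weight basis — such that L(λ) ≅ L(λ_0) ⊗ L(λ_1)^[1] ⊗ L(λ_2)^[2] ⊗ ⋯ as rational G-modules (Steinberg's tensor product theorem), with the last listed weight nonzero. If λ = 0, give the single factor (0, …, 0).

ω-coordinates c = M·v, v = (55667, -47106, -25048, -12202, -17095, -8564, -36083, -47875):
  c_1 = (2)·(55667) + (0)·(-47106) + (4)·(-25048) + (0)·(-12202) + (0)·(-17095) + (1)·(-8564) + (0)·(-36083) + (0)·(-47875) = 2578
  c_2 = (0)·(55667) + (-1)·(-47106) + (0)·(-25048) + (0)·(-12202) + (2)·(-17095) + (0)·(-8564) + (0)·(-36083) + (0)·(-47875) = 12916
  c_3 = (-4)·(55667) + (0)·(-47106) + (-8)·(-25048) + (0)·(-12202) + (2)·(-17095) + (-2)·(-8564) + (0)·(-36083) + (-1)·(-47875) = 8529
  c_4 = (-3)·(55667) + (0)·(-47106) + (-7)·(-25048) + (-4)·(-12202) + (2)·(-17095) + (2)·(-8564) + (0)·(-36083) + (0)·(-47875) = 5825
  c_5 = (4)·(55667) + (0)·(-47106) + (8)·(-25048) + (0)·(-12202) + (-2)·(-17095) + (2)·(-8564) + (1)·(-36083) + (0)·(-47875) = 3263
  c_6 = (2)·(55667) + (0)·(-47106) + (4)·(-25048) + (2)·(-12202) + (-1)·(-17095) + (-1)·(-8564) + (0)·(-36083) + (0)·(-47875) = 12397
  c_7 = (6)·(55667) + (0)·(-47106) + (13)·(-25048) + (8)·(-12202) + (-4)·(-17095) + (-4)·(-8564) + (0)·(-36083) + (0)·(-47875) = 13398
  c_8 = (0)·(55667) + (0)·(-47106) + (0)·(-25048) + (-1)·(-12202) + (0)·(-17095) + (1)·(-8564) + (0)·(-36083) + (0)·(-47875) = 3638
Base-5 expansion of each c_i:
  c_1 = 2578 = 3·5^0 + 0·5^1 + 3·5^2 + 0·5^3 + 4·5^4
  c_2 = 12916 = 1·5^0 + 3·5^1 + 1·5^2 + 3·5^3 + 0·5^4 + 4·5^5
  c_3 = 8529 = 4·5^0 + 0·5^1 + 1·5^2 + 3·5^3 + 3·5^4 + 2·5^5
  c_4 = 5825 = 0·5^0 + 0·5^1 + 3·5^2 + 1·5^3 + 4·5^4 + 1·5^5
  c_5 = 3263 = 3·5^0 + 2·5^1 + 0·5^2 + 1·5^3 + 0·5^4 + 1·5^5
  c_6 = 12397 = 2·5^0 + 4·5^1 + 0·5^2 + 4·5^3 + 4·5^4 + 3·5^5
  c_7 = 13398 = 3·5^0 + 4·5^1 + 0·5^2 + 2·5^3 + 1·5^4 + 4·5^5
  c_8 = 3638 = 3·5^0 + 2·5^1 + 0·5^2 + 4·5^3 + 0·5^4 + 1·5^5
p-restricted factor λ_0 = (3, 1, 4, 0, 3, 2, 3, 3)
p-restricted factor λ_1 = (0, 3, 0, 0, 2, 4, 4, 2)
p-restricted factor λ_2 = (3, 1, 1, 3, 0, 0, 0, 0)
p-restricted factor λ_3 = (0, 3, 3, 1, 1, 4, 2, 4)
p-restricted factor λ_4 = (4, 0, 3, 4, 0, 4, 1, 0)
p-restricted factor λ_5 = (0, 4, 2, 1, 1, 3, 4, 1)

((3, 1, 4, 0, 3, 2, 3, 3), (0, 3, 0, 0, 2, 4, 4, 2), (3, 1, 1, 3, 0, 0, 0, 0), (0, 3, 3, 1, 1, 4, 2, 4), (4, 0, 3, 4, 0, 4, 1, 0), (0, 4, 2, 1, 1, 3, 4, 1))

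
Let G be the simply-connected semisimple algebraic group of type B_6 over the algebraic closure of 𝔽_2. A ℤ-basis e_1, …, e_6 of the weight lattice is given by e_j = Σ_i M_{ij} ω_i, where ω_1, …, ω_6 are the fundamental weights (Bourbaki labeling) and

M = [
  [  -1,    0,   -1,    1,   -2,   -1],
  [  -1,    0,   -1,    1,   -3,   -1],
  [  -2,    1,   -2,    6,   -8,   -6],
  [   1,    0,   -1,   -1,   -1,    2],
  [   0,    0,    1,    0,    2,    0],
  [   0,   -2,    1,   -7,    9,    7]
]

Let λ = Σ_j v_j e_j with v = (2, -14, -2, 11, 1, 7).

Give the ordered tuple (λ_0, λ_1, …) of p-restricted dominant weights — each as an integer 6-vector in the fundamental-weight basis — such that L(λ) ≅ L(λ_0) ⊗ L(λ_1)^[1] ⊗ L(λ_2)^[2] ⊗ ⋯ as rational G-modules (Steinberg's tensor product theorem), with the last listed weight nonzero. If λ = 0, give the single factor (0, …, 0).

((0, 1, 0, 0, 0, 1), (1, 0, 1, 1, 0, 1), (0, 0, 0, 1, 0, 1))

In the fundamental-weight basis, λ has coordinates c = M·v (v = (2, -14, -2, 11, 1, 7)):
  c_1 = (-1)·(2) + (0)·(-14) + (-1)·(-2) + (1)·(11) + (-2)·(1) + (-1)·(7) = 2
  c_2 = (-1)·(2) + (0)·(-14) + (-1)·(-2) + (1)·(11) + (-3)·(1) + (-1)·(7) = 1
  c_3 = (-2)·(2) + (1)·(-14) + (-2)·(-2) + (6)·(11) + (-8)·(1) + (-6)·(7) = 2
  c_4 = (1)·(2) + (0)·(-14) + (-1)·(-2) + (-1)·(11) + (-1)·(1) + (2)·(7) = 6
  c_5 = (0)·(2) + (0)·(-14) + (1)·(-2) + (0)·(11) + (2)·(1) + (0)·(7) = 0
  c_6 = (0)·(2) + (-2)·(-14) + (1)·(-2) + (-7)·(11) + (9)·(1) + (7)·(7) = 7
Expand coordinatewise in base 2:
  c_1 = 2 = 0·2^0 + 1·2^1
  c_2 = 1 = 1·2^0
  c_3 = 2 = 0·2^0 + 1·2^1
  c_4 = 6 = 0·2^0 + 1·2^1 + 1·2^2
  c_5 = 0
  c_6 = 7 = 1·2^0 + 1·2^1 + 1·2^2
λ_0 = (0, 1, 0, 0, 0, 1)
λ_1 = (1, 0, 1, 1, 0, 1)
λ_2 = (0, 0, 0, 1, 0, 1)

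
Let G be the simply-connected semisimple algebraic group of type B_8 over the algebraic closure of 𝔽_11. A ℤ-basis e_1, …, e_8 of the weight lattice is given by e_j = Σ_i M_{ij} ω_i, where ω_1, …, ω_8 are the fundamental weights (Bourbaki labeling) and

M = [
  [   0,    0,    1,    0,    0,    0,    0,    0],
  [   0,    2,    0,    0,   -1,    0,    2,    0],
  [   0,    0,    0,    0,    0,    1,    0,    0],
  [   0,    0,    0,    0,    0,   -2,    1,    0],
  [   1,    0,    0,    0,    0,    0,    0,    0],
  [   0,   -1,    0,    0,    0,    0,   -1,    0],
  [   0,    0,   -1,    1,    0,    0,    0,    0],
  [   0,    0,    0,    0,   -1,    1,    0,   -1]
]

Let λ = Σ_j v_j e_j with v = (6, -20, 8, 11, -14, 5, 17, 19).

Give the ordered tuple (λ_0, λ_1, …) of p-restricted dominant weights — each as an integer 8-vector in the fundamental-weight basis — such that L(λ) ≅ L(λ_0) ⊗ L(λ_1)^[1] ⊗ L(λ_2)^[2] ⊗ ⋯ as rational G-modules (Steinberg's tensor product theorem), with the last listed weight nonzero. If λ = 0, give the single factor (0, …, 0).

((8, 8, 5, 7, 6, 3, 3, 0),)

Change of basis e → ω: c = M·v where v = (6, -20, 8, 11, -14, 5, 17, 19):
  c_1 = 0·6 + (0)·(-20) + 1·8 + 0·11 + (0)·(-14) + 0·5 + 0·17 + 0·19 = 8
  c_2 = 0·6 + (2)·(-20) + 0·8 + 0·11 + (-1)·(-14) + 0·5 + 2·17 + 0·19 = 8
  c_3 = 0·6 + (0)·(-20) + 0·8 + 0·11 + (0)·(-14) + 1·5 + 0·17 + 0·19 = 5
  c_4 = 0·6 + (0)·(-20) + 0·8 + 0·11 + (0)·(-14) + (-2)·(5) + 1·17 + 0·19 = 7
  c_5 = 1·6 + (0)·(-20) + 0·8 + 0·11 + (0)·(-14) + 0·5 + 0·17 + 0·19 = 6
  c_6 = 0·6 + (-1)·(-20) + 0·8 + 0·11 + (0)·(-14) + 0·5 + (-1)·(17) + 0·19 = 3
  c_7 = 0·6 + (0)·(-20) + (-1)·(8) + 1·11 + (0)·(-14) + 0·5 + 0·17 + 0·19 = 3
  c_8 = 0·6 + (0)·(-20) + 0·8 + 0·11 + (-1)·(-14) + 1·5 + 0·17 + (-1)·(19) = 0
p = 11; digits c_i = Σ_j d_{ij}·11^j, 0 ≤ d_{ij} < 11:
  c_1 = 8 = 8·11^0
  c_2 = 8 = 8·11^0
  c_3 = 5 = 5·11^0
  c_4 = 7 = 7·11^0
  c_5 = 6 = 6·11^0
  c_6 = 3 = 3·11^0
  c_7 = 3 = 3·11^0
  c_8 = 0
Factor λ_0 = (8, 8, 5, 7, 6, 3, 3, 0)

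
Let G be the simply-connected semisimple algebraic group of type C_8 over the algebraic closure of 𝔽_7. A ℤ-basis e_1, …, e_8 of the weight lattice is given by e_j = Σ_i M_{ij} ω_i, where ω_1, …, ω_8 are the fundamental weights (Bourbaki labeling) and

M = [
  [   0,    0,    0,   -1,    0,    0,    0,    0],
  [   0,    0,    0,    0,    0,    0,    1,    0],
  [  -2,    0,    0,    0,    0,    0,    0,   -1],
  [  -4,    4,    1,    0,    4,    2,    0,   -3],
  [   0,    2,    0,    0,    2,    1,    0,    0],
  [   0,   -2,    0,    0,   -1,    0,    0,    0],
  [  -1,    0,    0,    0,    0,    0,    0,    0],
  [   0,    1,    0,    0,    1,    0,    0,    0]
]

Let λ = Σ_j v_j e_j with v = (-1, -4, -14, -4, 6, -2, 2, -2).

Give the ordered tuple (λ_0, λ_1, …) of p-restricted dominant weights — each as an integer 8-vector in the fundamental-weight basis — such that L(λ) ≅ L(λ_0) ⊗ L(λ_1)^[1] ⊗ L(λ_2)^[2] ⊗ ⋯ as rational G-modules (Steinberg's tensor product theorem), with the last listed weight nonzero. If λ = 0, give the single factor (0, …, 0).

((4, 2, 4, 0, 2, 2, 1, 2),)

Change of basis e → ω: c = M·v where v = (-1, -4, -14, -4, 6, -2, 2, -2):
  c_1 = (0)·(-1) + (0)·(-4) + (0)·(-14) + (-1)·(-4) + 0·6 + (0)·(-2) + 0·2 + (0)·(-2) = 4
  c_2 = (0)·(-1) + (0)·(-4) + (0)·(-14) + (0)·(-4) + 0·6 + (0)·(-2) + 1·2 + (0)·(-2) = 2
  c_3 = (-2)·(-1) + (0)·(-4) + (0)·(-14) + (0)·(-4) + 0·6 + (0)·(-2) + 0·2 + (-1)·(-2) = 4
  c_4 = (-4)·(-1) + (4)·(-4) + (1)·(-14) + (0)·(-4) + 4·6 + (2)·(-2) + 0·2 + (-3)·(-2) = 0
  c_5 = (0)·(-1) + (2)·(-4) + (0)·(-14) + (0)·(-4) + 2·6 + (1)·(-2) + 0·2 + (0)·(-2) = 2
  c_6 = (0)·(-1) + (-2)·(-4) + (0)·(-14) + (0)·(-4) + (-1)·(6) + (0)·(-2) + 0·2 + (0)·(-2) = 2
  c_7 = (-1)·(-1) + (0)·(-4) + (0)·(-14) + (0)·(-4) + 0·6 + (0)·(-2) + 0·2 + (0)·(-2) = 1
  c_8 = (0)·(-1) + (1)·(-4) + (0)·(-14) + (0)·(-4) + 1·6 + (0)·(-2) + 0·2 + (0)·(-2) = 2
Writing each c_i in base p = 7:
  c_1 = 4 = 4·7^0
  c_2 = 2 = 2·7^0
  c_3 = 4 = 4·7^0
  c_4 = 0
  c_5 = 2 = 2·7^0
  c_6 = 2 = 2·7^0
  c_7 = 1 = 1·7^0
  c_8 = 2 = 2·7^0
Factor λ_0 = (4, 2, 4, 0, 2, 2, 1, 2)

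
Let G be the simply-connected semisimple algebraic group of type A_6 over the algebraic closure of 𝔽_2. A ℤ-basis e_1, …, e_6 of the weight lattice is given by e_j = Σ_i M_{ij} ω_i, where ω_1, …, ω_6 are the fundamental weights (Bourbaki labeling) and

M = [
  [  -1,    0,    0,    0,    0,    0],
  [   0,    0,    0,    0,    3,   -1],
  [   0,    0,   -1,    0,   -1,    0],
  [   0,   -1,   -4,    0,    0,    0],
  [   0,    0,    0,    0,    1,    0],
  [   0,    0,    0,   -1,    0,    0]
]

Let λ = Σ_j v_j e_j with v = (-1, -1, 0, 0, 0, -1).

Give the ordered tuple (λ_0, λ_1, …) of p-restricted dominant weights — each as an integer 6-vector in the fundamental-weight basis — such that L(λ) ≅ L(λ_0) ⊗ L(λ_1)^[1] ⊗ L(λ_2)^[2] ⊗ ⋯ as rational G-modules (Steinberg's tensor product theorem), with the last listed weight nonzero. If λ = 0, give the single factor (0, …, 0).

((1, 1, 0, 1, 0, 0),)

ω-coordinates c = M·v, v = (-1, -1, 0, 0, 0, -1):
  c_1 = -1*-1 + 0*-1 + 0*0 + 0*0 + 0*0 + 0*-1 = 1
  c_2 = 0*-1 + 0*-1 + 0*0 + 0*0 + 3*0 + -1*-1 = 1
  c_3 = 0*-1 + 0*-1 + -1*0 + 0*0 + -1*0 + 0*-1 = 0
  c_4 = 0*-1 + -1*-1 + -4*0 + 0*0 + 0*0 + 0*-1 = 1
  c_5 = 0*-1 + 0*-1 + 0*0 + 0*0 + 1*0 + 0*-1 = 0
  c_6 = 0*-1 + 0*-1 + 0*0 + -1*0 + 0*0 + 0*-1 = 0
Expand coordinatewise in base 2:
  c_1 = 1 = 1·2^0
  c_2 = 1 = 1·2^0
  c_3 = 0
  c_4 = 1 = 1·2^0
  c_5 = 0
  c_6 = 0
λ_0 = (1, 1, 0, 1, 0, 0)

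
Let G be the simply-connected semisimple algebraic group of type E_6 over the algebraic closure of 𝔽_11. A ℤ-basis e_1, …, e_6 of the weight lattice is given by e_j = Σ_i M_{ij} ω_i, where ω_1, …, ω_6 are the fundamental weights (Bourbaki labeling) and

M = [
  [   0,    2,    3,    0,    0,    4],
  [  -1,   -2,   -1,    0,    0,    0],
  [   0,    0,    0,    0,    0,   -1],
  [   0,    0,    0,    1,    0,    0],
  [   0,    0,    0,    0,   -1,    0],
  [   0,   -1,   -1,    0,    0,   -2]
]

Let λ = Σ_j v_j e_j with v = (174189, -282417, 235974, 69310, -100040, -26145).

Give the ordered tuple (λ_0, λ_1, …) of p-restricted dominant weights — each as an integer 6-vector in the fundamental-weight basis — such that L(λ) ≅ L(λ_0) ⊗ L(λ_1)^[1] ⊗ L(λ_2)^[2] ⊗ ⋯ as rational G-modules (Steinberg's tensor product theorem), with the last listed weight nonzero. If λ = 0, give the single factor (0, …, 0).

((8, 0, 9, 10, 6, 8), (2, 3, 0, 8, 8, 10), (10, 2, 7, 0, 1, 1), (6, 6, 8, 8, 9, 8), (2, 10, 1, 4, 6, 6))

ω-coordinates c = M·v, v = (174189, -282417, 235974, 69310, -100040, -26145):
  c_1 = 0·174189 + (2)·(-282417) + 3·235974 + 0·69310 + (0)·(-100040) + (4)·(-26145) = 38508
  c_2 = (-1)·(174189) + (-2)·(-282417) + (-1)·(235974) + 0·69310 + (0)·(-100040) + (0)·(-26145) = 154671
  c_3 = 0·174189 + (0)·(-282417) + 0·235974 + 0·69310 + (0)·(-100040) + (-1)·(-26145) = 26145
  c_4 = 0·174189 + (0)·(-282417) + 0·235974 + 1·69310 + (0)·(-100040) + (0)·(-26145) = 69310
  c_5 = 0·174189 + (0)·(-282417) + 0·235974 + 0·69310 + (-1)·(-100040) + (0)·(-26145) = 100040
  c_6 = 0·174189 + (-1)·(-282417) + (-1)·(235974) + 0·69310 + (0)·(-100040) + (-2)·(-26145) = 98733
p = 11; digits c_i = Σ_j d_{ij}·11^j, 0 ≤ d_{ij} < 11:
  c_1 = 38508 = 8·11^0 + 2·11^1 + 10·11^2 + 6·11^3 + 2·11^4
  c_2 = 154671 = 0·11^0 + 3·11^1 + 2·11^2 + 6·11^3 + 10·11^4
  c_3 = 26145 = 9·11^0 + 0·11^1 + 7·11^2 + 8·11^3 + 1·11^4
  c_4 = 69310 = 10·11^0 + 8·11^1 + 0·11^2 + 8·11^3 + 4·11^4
  c_5 = 100040 = 6·11^0 + 8·11^1 + 1·11^2 + 9·11^3 + 6·11^4
  c_6 = 98733 = 8·11^0 + 10·11^1 + 1·11^2 + 8·11^3 + 6·11^4
λ_0 = (8, 0, 9, 10, 6, 8)
λ_1 = (2, 3, 0, 8, 8, 10)
λ_2 = (10, 2, 7, 0, 1, 1)
λ_3 = (6, 6, 8, 8, 9, 8)
λ_4 = (2, 10, 1, 4, 6, 6)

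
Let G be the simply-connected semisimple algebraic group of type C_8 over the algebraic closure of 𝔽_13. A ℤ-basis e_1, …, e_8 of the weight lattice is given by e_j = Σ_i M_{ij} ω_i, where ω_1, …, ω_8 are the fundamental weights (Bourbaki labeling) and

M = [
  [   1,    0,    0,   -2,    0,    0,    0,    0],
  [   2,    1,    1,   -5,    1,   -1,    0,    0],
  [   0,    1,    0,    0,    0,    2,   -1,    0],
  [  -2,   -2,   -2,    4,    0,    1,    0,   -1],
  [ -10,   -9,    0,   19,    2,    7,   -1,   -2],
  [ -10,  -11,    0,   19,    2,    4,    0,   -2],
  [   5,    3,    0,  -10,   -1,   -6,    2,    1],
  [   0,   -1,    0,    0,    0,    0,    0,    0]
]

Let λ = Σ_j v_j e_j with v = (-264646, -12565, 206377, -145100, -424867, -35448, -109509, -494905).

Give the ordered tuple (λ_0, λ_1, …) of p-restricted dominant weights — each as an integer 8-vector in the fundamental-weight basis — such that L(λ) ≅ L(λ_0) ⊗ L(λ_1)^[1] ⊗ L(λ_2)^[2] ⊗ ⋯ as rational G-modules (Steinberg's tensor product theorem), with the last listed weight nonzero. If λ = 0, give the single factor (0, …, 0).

((9, 3, 9, 3, 12, 7, 5, 7), (2, 7, 1, 8, 2, 2, 1, 4), (8, 3, 11, 5, 11, 11, 3, 9), (11, 0, 11, 9, 1, 11, 6, 5))

Compute c_i = Σ_j M_{ij} v_j with v = (-264646, -12565, 206377, -145100, -424867, -35448, -109509, -494905):
  c_1 = 1*-264646 + 0*-12565 + 0*206377 + -2*-145100 + 0*-424867 + 0*-35448 + 0*-109509 + 0*-494905 = 25554
  c_2 = 2*-264646 + 1*-12565 + 1*206377 + -5*-145100 + 1*-424867 + -1*-35448 + 0*-109509 + 0*-494905 = 601
  c_3 = 0*-264646 + 1*-12565 + 0*206377 + 0*-145100 + 0*-424867 + 2*-35448 + -1*-109509 + 0*-494905 = 26048
  c_4 = -2*-264646 + -2*-12565 + -2*206377 + 4*-145100 + 0*-424867 + 1*-35448 + 0*-109509 + -1*-494905 = 20725
  c_5 = -10*-264646 + -9*-12565 + 0*206377 + 19*-145100 + 2*-424867 + 7*-35448 + -1*-109509 + -2*-494905 = 4094
  c_6 = -10*-264646 + -11*-12565 + 0*206377 + 19*-145100 + 2*-424867 + 4*-35448 + 0*-109509 + -2*-494905 = 26059
  c_7 = 5*-264646 + 3*-12565 + 0*206377 + -10*-145100 + -1*-424867 + -6*-35448 + 2*-109509 + 1*-494905 = 13707
  c_8 = 0*-264646 + -1*-12565 + 0*206377 + 0*-145100 + 0*-424867 + 0*-35448 + 0*-109509 + 0*-494905 = 12565
Expand coordinatewise in base 13:
  c_1 = 25554 = 9·13^0 + 2·13^1 + 8·13^2 + 11·13^3
  c_2 = 601 = 3·13^0 + 7·13^1 + 3·13^2
  c_3 = 26048 = 9·13^0 + 1·13^1 + 11·13^2 + 11·13^3
  c_4 = 20725 = 3·13^0 + 8·13^1 + 5·13^2 + 9·13^3
  c_5 = 4094 = 12·13^0 + 2·13^1 + 11·13^2 + 1·13^3
  c_6 = 26059 = 7·13^0 + 2·13^1 + 11·13^2 + 11·13^3
  c_7 = 13707 = 5·13^0 + 1·13^1 + 3·13^2 + 6·13^3
  c_8 = 12565 = 7·13^0 + 4·13^1 + 9·13^2 + 5·13^3
p-restricted factor λ_0 = (9, 3, 9, 3, 12, 7, 5, 7)
p-restricted factor λ_1 = (2, 7, 1, 8, 2, 2, 1, 4)
p-restricted factor λ_2 = (8, 3, 11, 5, 11, 11, 3, 9)
p-restricted factor λ_3 = (11, 0, 11, 9, 1, 11, 6, 5)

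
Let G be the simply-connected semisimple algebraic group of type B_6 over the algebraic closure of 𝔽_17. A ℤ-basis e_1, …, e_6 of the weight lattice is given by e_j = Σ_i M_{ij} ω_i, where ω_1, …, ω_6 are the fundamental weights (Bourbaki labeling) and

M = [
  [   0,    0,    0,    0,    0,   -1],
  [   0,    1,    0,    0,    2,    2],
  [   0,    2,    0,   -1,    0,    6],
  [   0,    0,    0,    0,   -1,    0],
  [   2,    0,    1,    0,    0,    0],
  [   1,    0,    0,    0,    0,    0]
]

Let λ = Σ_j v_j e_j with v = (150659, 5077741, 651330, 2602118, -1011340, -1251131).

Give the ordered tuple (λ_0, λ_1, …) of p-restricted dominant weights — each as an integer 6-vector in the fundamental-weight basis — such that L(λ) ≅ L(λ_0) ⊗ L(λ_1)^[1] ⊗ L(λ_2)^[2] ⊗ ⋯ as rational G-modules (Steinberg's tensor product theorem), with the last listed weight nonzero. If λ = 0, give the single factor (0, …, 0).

In the fundamental-weight basis, λ has coordinates c = M·v (v = (150659, 5077741, 651330, 2602118, -1011340, -1251131)):
  c_1 = 0·150659 + 0·5077741 + 0·651330 + 0·2602118 + (0)·(-1011340) + (-1)·(-1251131) = 1251131
  c_2 = 0·150659 + 1·5077741 + 0·651330 + 0·2602118 + (2)·(-1011340) + (2)·(-1251131) = 552799
  c_3 = 0·150659 + 2·5077741 + 0·651330 + (-1)·(2602118) + (0)·(-1011340) + (6)·(-1251131) = 46578
  c_4 = 0·150659 + 0·5077741 + 0·651330 + 0·2602118 + (-1)·(-1011340) + (0)·(-1251131) = 1011340
  c_5 = 2·150659 + 0·5077741 + 1·651330 + 0·2602118 + (0)·(-1011340) + (0)·(-1251131) = 952648
  c_6 = 1·150659 + 0·5077741 + 0·651330 + 0·2602118 + (0)·(-1011340) + (0)·(-1251131) = 150659
Base-17 expansion of each c_i:
  c_1 = 1251131 = 16·17^0 + 2·17^1 + 11·17^2 + 16·17^3 + 14·17^4
  c_2 = 552799 = 10·17^0 + 13·17^1 + 8·17^2 + 10·17^3 + 6·17^4
  c_3 = 46578 = 15·17^0 + 2·17^1 + 8·17^2 + 9·17^3
  c_4 = 1011340 = 10·17^0 + 7·17^1 + 14·17^2 + 1·17^3 + 12·17^4
  c_5 = 952648 = 2·17^0 + 6·17^1 + 15·17^2 + 6·17^3 + 11·17^4
  c_6 = 150659 = 5·17^0 + 5·17^1 + 11·17^2 + 13·17^3 + 1·17^4
p-restricted factor λ_0 = (16, 10, 15, 10, 2, 5)
p-restricted factor λ_1 = (2, 13, 2, 7, 6, 5)
p-restricted factor λ_2 = (11, 8, 8, 14, 15, 11)
p-restricted factor λ_3 = (16, 10, 9, 1, 6, 13)
p-restricted factor λ_4 = (14, 6, 0, 12, 11, 1)

((16, 10, 15, 10, 2, 5), (2, 13, 2, 7, 6, 5), (11, 8, 8, 14, 15, 11), (16, 10, 9, 1, 6, 13), (14, 6, 0, 12, 11, 1))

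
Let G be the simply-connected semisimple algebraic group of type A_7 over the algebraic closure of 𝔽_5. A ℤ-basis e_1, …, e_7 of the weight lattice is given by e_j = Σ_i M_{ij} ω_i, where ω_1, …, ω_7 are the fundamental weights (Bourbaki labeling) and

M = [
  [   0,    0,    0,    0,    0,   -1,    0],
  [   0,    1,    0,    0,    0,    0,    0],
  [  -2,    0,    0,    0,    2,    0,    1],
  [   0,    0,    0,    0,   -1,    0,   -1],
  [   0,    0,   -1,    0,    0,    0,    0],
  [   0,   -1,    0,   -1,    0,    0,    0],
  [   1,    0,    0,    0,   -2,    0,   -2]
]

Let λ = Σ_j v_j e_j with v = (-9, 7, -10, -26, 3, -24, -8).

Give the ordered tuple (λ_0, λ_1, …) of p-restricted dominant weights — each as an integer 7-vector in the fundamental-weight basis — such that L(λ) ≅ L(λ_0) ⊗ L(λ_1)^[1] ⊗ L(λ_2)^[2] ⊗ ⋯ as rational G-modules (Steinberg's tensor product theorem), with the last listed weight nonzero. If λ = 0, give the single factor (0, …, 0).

ω-coordinates c = M·v, v = (-9, 7, -10, -26, 3, -24, -8):
  c_1 = 0*-9 + 0*7 + 0*-10 + 0*-26 + 0*3 + -1*-24 + 0*-8 = 24
  c_2 = 0*-9 + 1*7 + 0*-10 + 0*-26 + 0*3 + 0*-24 + 0*-8 = 7
  c_3 = -2*-9 + 0*7 + 0*-10 + 0*-26 + 2*3 + 0*-24 + 1*-8 = 16
  c_4 = 0*-9 + 0*7 + 0*-10 + 0*-26 + -1*3 + 0*-24 + -1*-8 = 5
  c_5 = 0*-9 + 0*7 + -1*-10 + 0*-26 + 0*3 + 0*-24 + 0*-8 = 10
  c_6 = 0*-9 + -1*7 + 0*-10 + -1*-26 + 0*3 + 0*-24 + 0*-8 = 19
  c_7 = 1*-9 + 0*7 + 0*-10 + 0*-26 + -2*3 + 0*-24 + -2*-8 = 1
Expand coordinatewise in base 5:
  c_1 = 24 = 4·5^0 + 4·5^1
  c_2 = 7 = 2·5^0 + 1·5^1
  c_3 = 16 = 1·5^0 + 3·5^1
  c_4 = 5 = 0·5^0 + 1·5^1
  c_5 = 10 = 0·5^0 + 2·5^1
  c_6 = 19 = 4·5^0 + 3·5^1
  c_7 = 1 = 1·5^0
p-restricted factor λ_0 = (4, 2, 1, 0, 0, 4, 1)
p-restricted factor λ_1 = (4, 1, 3, 1, 2, 3, 0)

((4, 2, 1, 0, 0, 4, 1), (4, 1, 3, 1, 2, 3, 0))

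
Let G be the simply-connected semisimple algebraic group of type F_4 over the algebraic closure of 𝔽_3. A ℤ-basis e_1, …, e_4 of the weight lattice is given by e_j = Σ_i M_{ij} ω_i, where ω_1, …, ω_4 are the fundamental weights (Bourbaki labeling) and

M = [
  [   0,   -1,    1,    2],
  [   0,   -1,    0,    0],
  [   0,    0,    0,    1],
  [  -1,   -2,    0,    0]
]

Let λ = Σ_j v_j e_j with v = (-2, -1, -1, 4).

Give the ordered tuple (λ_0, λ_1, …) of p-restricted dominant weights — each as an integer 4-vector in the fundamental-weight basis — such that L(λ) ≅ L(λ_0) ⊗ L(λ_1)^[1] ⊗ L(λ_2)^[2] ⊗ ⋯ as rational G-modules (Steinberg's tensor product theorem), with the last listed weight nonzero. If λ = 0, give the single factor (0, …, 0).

((2, 1, 1, 1), (2, 0, 1, 1))

In the fundamental-weight basis, λ has coordinates c = M·v (v = (-2, -1, -1, 4)):
  c_1 = (0)·(-2) + (-1)·(-1) + (1)·(-1) + (2)·(4) = 8
  c_2 = (0)·(-2) + (-1)·(-1) + (0)·(-1) + (0)·(4) = 1
  c_3 = (0)·(-2) + (0)·(-1) + (0)·(-1) + (1)·(4) = 4
  c_4 = (-1)·(-2) + (-2)·(-1) + (0)·(-1) + (0)·(4) = 4
Expand coordinatewise in base 3:
  c_1 = 8 = 2·3^0 + 2·3^1
  c_2 = 1 = 1·3^0
  c_3 = 4 = 1·3^0 + 1·3^1
  c_4 = 4 = 1·3^0 + 1·3^1
p-restricted factor λ_0 = (2, 1, 1, 1)
p-restricted factor λ_1 = (2, 0, 1, 1)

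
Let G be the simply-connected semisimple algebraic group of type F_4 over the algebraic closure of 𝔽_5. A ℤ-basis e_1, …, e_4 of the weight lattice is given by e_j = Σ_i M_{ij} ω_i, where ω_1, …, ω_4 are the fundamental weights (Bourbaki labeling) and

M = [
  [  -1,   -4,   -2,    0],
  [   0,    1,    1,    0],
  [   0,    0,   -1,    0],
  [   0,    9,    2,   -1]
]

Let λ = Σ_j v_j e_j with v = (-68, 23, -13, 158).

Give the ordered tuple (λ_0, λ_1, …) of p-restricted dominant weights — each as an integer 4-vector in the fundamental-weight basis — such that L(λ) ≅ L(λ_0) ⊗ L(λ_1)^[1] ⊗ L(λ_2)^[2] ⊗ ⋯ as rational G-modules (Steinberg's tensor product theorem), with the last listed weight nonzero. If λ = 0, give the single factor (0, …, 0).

((2, 0, 3, 3), (0, 2, 2, 4))

ω-coordinates c = M·v, v = (-68, 23, -13, 158):
  c_1 = (-1)·(-68) + (-4)·(23) + (-2)·(-13) + (0)·(158) = 2
  c_2 = (0)·(-68) + (1)·(23) + (1)·(-13) + (0)·(158) = 10
  c_3 = (0)·(-68) + (0)·(23) + (-1)·(-13) + (0)·(158) = 13
  c_4 = (0)·(-68) + (9)·(23) + (2)·(-13) + (-1)·(158) = 23
Expand coordinatewise in base 5:
  c_1 = 2 = 2·5^0
  c_2 = 10 = 0·5^0 + 2·5^1
  c_3 = 13 = 3·5^0 + 2·5^1
  c_4 = 23 = 3·5^0 + 4·5^1
λ_0 = (2, 0, 3, 3)
λ_1 = (0, 2, 2, 4)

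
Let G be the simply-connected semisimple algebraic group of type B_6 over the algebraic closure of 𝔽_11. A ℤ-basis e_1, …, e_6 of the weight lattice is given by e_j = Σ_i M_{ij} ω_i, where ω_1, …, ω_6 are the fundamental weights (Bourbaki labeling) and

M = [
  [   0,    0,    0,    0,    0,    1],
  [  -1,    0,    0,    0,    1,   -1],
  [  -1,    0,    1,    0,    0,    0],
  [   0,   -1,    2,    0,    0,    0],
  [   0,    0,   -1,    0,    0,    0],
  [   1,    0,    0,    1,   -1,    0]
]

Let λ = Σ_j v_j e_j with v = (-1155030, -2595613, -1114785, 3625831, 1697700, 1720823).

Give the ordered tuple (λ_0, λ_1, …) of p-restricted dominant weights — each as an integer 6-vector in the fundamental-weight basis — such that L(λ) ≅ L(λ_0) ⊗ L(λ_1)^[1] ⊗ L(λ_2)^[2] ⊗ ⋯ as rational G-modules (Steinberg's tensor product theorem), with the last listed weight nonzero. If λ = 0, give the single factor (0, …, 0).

Change of basis e → ω: c = M·v where v = (-1155030, -2595613, -1114785, 3625831, 1697700, 1720823):
  c_1 = (0)·(-1155030) + (0)·(-2595613) + (0)·(-1114785) + 0·3625831 + 0·1697700 + 1·1720823 = 1720823
  c_2 = (-1)·(-1155030) + (0)·(-2595613) + (0)·(-1114785) + 0·3625831 + 1·1697700 + (-1)·(1720823) = 1131907
  c_3 = (-1)·(-1155030) + (0)·(-2595613) + (1)·(-1114785) + 0·3625831 + 0·1697700 + 0·1720823 = 40245
  c_4 = (0)·(-1155030) + (-1)·(-2595613) + (2)·(-1114785) + 0·3625831 + 0·1697700 + 0·1720823 = 366043
  c_5 = (0)·(-1155030) + (0)·(-2595613) + (-1)·(-1114785) + 0·3625831 + 0·1697700 + 0·1720823 = 1114785
  c_6 = (1)·(-1155030) + (0)·(-2595613) + (0)·(-1114785) + 1·3625831 + (-1)·(1697700) + 0·1720823 = 773101
Expand coordinatewise in base 11:
  c_1 = 1720823 = 5·11^0 + 7·11^1 + 9·11^2 + 5·11^3 + 7·11^4 + 10·11^5
  c_2 = 1131907 = 7·11^0 + 6·11^1 + 4·11^2 + 3·11^3 + 0·11^4 + 7·11^5
  c_3 = 40245 = 7·11^0 + 6·11^1 + 2·11^2 + 8·11^3 + 2·11^4
  c_4 = 366043 = 7·11^0 + 1·11^1 + 0·11^2 + 0·11^3 + 3·11^4 + 2·11^5
  c_5 = 1114785 = 1·11^0 + 1·11^1 + 6·11^2 + 1·11^3 + 10·11^4 + 6·11^5
  c_6 = 773101 = 10·11^0 + 2·11^1 + 9·11^2 + 8·11^3 + 8·11^4 + 4·11^5
λ_0 = (5, 7, 7, 7, 1, 10)
λ_1 = (7, 6, 6, 1, 1, 2)
λ_2 = (9, 4, 2, 0, 6, 9)
λ_3 = (5, 3, 8, 0, 1, 8)
λ_4 = (7, 0, 2, 3, 10, 8)
λ_5 = (10, 7, 0, 2, 6, 4)

((5, 7, 7, 7, 1, 10), (7, 6, 6, 1, 1, 2), (9, 4, 2, 0, 6, 9), (5, 3, 8, 0, 1, 8), (7, 0, 2, 3, 10, 8), (10, 7, 0, 2, 6, 4))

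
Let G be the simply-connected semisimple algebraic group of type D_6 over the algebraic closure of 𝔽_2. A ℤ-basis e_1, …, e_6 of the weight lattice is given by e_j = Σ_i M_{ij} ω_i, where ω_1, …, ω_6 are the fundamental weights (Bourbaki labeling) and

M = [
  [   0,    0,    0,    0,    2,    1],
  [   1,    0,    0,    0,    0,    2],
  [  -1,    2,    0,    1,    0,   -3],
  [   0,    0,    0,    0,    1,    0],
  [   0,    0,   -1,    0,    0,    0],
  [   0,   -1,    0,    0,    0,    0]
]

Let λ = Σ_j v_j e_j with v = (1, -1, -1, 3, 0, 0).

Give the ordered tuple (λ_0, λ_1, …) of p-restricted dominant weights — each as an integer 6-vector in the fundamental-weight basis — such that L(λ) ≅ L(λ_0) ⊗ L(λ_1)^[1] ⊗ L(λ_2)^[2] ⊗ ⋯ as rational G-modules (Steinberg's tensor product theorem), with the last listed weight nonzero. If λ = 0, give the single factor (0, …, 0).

ω-coordinates c = M·v, v = (1, -1, -1, 3, 0, 0):
  c_1 = (0)·(1) + (0)·(-1) + (0)·(-1) + (0)·(3) + (2)·(0) + (1)·(0) = 0
  c_2 = (1)·(1) + (0)·(-1) + (0)·(-1) + (0)·(3) + (0)·(0) + (2)·(0) = 1
  c_3 = (-1)·(1) + (2)·(-1) + (0)·(-1) + (1)·(3) + (0)·(0) + (-3)·(0) = 0
  c_4 = (0)·(1) + (0)·(-1) + (0)·(-1) + (0)·(3) + (1)·(0) + (0)·(0) = 0
  c_5 = (0)·(1) + (0)·(-1) + (-1)·(-1) + (0)·(3) + (0)·(0) + (0)·(0) = 1
  c_6 = (0)·(1) + (-1)·(-1) + (0)·(-1) + (0)·(3) + (0)·(0) + (0)·(0) = 1
Writing each c_i in base p = 2:
  c_1 = 0
  c_2 = 1 = 1·2^0
  c_3 = 0
  c_4 = 0
  c_5 = 1 = 1·2^0
  c_6 = 1 = 1·2^0
p-restricted factor λ_0 = (0, 1, 0, 0, 1, 1)

((0, 1, 0, 0, 1, 1),)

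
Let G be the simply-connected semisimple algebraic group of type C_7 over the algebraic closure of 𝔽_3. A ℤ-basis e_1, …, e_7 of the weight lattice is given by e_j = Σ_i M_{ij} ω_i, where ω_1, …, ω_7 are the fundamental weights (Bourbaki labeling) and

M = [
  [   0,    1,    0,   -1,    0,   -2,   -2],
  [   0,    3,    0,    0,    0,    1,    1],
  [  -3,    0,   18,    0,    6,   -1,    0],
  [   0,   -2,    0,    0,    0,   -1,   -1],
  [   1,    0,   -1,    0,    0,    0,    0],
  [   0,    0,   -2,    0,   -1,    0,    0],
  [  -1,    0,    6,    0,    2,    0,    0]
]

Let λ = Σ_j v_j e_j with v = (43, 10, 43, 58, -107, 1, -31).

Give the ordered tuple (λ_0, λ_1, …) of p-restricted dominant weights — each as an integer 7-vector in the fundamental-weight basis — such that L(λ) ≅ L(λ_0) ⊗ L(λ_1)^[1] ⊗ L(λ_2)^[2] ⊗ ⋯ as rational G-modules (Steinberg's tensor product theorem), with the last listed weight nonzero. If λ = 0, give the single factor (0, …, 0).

((0, 0, 2, 1, 0, 0, 1), (1, 0, 0, 0, 0, 1, 0), (1, 0, 0, 1, 0, 2, 0))

Converting to the ω-basis (c_i = row i of M dotted with v = (43, 10, 43, 58, -107, 1, -31)):
  c_1 = (0)·(43) + (1)·(10) + (0)·(43) + (-1)·(58) + (0)·(-107) + (-2)·(1) + (-2)·(-31) = 12
  c_2 = (0)·(43) + (3)·(10) + (0)·(43) + (0)·(58) + (0)·(-107) + (1)·(1) + (1)·(-31) = 0
  c_3 = (-3)·(43) + (0)·(10) + (18)·(43) + (0)·(58) + (6)·(-107) + (-1)·(1) + (0)·(-31) = 2
  c_4 = (0)·(43) + (-2)·(10) + (0)·(43) + (0)·(58) + (0)·(-107) + (-1)·(1) + (-1)·(-31) = 10
  c_5 = (1)·(43) + (0)·(10) + (-1)·(43) + (0)·(58) + (0)·(-107) + (0)·(1) + (0)·(-31) = 0
  c_6 = (0)·(43) + (0)·(10) + (-2)·(43) + (0)·(58) + (-1)·(-107) + (0)·(1) + (0)·(-31) = 21
  c_7 = (-1)·(43) + (0)·(10) + (6)·(43) + (0)·(58) + (2)·(-107) + (0)·(1) + (0)·(-31) = 1
Expand coordinatewise in base 3:
  c_1 = 12 = 0·3^0 + 1·3^1 + 1·3^2
  c_2 = 0
  c_3 = 2 = 2·3^0
  c_4 = 10 = 1·3^0 + 0·3^1 + 1·3^2
  c_5 = 0
  c_6 = 21 = 0·3^0 + 1·3^1 + 2·3^2
  c_7 = 1 = 1·3^0
λ_0 = (0, 0, 2, 1, 0, 0, 1)
λ_1 = (1, 0, 0, 0, 0, 1, 0)
λ_2 = (1, 0, 0, 1, 0, 2, 0)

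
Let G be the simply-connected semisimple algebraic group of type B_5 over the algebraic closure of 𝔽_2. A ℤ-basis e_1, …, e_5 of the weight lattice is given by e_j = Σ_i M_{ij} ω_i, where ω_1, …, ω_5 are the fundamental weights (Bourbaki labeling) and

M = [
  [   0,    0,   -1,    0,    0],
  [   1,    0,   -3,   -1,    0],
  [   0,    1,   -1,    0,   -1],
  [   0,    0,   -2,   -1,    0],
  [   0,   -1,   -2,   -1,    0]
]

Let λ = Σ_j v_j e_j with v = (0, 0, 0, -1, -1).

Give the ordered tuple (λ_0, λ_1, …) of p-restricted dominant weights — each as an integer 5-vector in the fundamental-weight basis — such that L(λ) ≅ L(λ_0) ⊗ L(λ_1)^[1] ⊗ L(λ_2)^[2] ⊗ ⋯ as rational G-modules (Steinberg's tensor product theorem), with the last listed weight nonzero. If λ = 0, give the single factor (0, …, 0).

((0, 1, 1, 1, 1),)

In the fundamental-weight basis, λ has coordinates c = M·v (v = (0, 0, 0, -1, -1)):
  c_1 = 0·0 + 0·0 + (-1)·(0) + (0)·(-1) + (0)·(-1) = 0
  c_2 = 1·0 + 0·0 + (-3)·(0) + (-1)·(-1) + (0)·(-1) = 1
  c_3 = 0·0 + 1·0 + (-1)·(0) + (0)·(-1) + (-1)·(-1) = 1
  c_4 = 0·0 + 0·0 + (-2)·(0) + (-1)·(-1) + (0)·(-1) = 1
  c_5 = 0·0 + (-1)·(0) + (-2)·(0) + (-1)·(-1) + (0)·(-1) = 1
Writing each c_i in base p = 2:
  c_1 = 0
  c_2 = 1 = 1·2^0
  c_3 = 1 = 1·2^0
  c_4 = 1 = 1·2^0
  c_5 = 1 = 1·2^0
Factor λ_0 = (0, 1, 1, 1, 1)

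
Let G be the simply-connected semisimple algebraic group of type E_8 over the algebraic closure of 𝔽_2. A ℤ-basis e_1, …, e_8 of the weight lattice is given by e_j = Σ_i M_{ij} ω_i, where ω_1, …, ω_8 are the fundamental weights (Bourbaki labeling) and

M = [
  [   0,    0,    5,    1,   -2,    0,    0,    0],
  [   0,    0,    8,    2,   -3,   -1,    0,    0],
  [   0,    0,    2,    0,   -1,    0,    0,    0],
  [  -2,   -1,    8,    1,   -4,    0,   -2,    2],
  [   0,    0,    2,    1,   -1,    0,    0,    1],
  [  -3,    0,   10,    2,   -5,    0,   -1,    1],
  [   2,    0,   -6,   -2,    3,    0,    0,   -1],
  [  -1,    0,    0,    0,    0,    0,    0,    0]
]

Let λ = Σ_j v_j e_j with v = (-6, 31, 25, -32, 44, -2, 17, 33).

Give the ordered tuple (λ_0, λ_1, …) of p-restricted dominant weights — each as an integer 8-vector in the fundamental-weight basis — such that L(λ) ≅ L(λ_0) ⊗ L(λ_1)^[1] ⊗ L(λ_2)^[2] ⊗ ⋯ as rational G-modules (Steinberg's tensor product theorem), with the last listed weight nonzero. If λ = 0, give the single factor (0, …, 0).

((1, 0, 0, 1, 1, 0, 1, 0), (0, 1, 1, 0, 1, 0, 0, 1), (1, 1, 1, 1, 1, 0, 0, 1))

Compute c_i = Σ_j M_{ij} v_j with v = (-6, 31, 25, -32, 44, -2, 17, 33):
  c_1 = 0*-6 + 0*31 + 5*25 + 1*-32 + -2*44 + 0*-2 + 0*17 + 0*33 = 5
  c_2 = 0*-6 + 0*31 + 8*25 + 2*-32 + -3*44 + -1*-2 + 0*17 + 0*33 = 6
  c_3 = 0*-6 + 0*31 + 2*25 + 0*-32 + -1*44 + 0*-2 + 0*17 + 0*33 = 6
  c_4 = -2*-6 + -1*31 + 8*25 + 1*-32 + -4*44 + 0*-2 + -2*17 + 2*33 = 5
  c_5 = 0*-6 + 0*31 + 2*25 + 1*-32 + -1*44 + 0*-2 + 0*17 + 1*33 = 7
  c_6 = -3*-6 + 0*31 + 10*25 + 2*-32 + -5*44 + 0*-2 + -1*17 + 1*33 = 0
  c_7 = 2*-6 + 0*31 + -6*25 + -2*-32 + 3*44 + 0*-2 + 0*17 + -1*33 = 1
  c_8 = -1*-6 + 0*31 + 0*25 + 0*-32 + 0*44 + 0*-2 + 0*17 + 0*33 = 6
Writing each c_i in base p = 2:
  c_1 = 5 = 1·2^0 + 0·2^1 + 1·2^2
  c_2 = 6 = 0·2^0 + 1·2^1 + 1·2^2
  c_3 = 6 = 0·2^0 + 1·2^1 + 1·2^2
  c_4 = 5 = 1·2^0 + 0·2^1 + 1·2^2
  c_5 = 7 = 1·2^0 + 1·2^1 + 1·2^2
  c_6 = 0
  c_7 = 1 = 1·2^0
  c_8 = 6 = 0·2^0 + 1·2^1 + 1·2^2
Factor λ_0 = (1, 0, 0, 1, 1, 0, 1, 0)
Factor λ_1 = (0, 1, 1, 0, 1, 0, 0, 1)
Factor λ_2 = (1, 1, 1, 1, 1, 0, 0, 1)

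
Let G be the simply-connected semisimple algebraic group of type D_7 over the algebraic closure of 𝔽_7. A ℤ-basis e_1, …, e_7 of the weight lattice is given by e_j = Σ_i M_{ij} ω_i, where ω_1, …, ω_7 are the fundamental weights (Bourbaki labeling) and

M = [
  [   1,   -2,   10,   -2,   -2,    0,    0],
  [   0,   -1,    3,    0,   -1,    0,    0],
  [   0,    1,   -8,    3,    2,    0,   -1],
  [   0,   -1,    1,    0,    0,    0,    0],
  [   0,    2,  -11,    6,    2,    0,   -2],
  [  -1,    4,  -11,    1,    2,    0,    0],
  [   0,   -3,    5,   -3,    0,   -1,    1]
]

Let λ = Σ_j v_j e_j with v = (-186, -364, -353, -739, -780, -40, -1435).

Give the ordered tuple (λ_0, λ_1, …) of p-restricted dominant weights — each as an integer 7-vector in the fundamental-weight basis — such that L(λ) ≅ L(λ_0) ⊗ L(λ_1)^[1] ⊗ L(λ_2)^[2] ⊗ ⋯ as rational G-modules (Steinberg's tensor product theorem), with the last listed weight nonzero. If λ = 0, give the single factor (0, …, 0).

((1, 1, 6, 4, 3, 6, 2), (0, 5, 2, 1, 4, 2, 0), (1, 1, 2, 0, 0, 6, 3))

Compute c_i = Σ_j M_{ij} v_j with v = (-186, -364, -353, -739, -780, -40, -1435):
  c_1 = 1*-186 + -2*-364 + 10*-353 + -2*-739 + -2*-780 + 0*-40 + 0*-1435 = 50
  c_2 = 0*-186 + -1*-364 + 3*-353 + 0*-739 + -1*-780 + 0*-40 + 0*-1435 = 85
  c_3 = 0*-186 + 1*-364 + -8*-353 + 3*-739 + 2*-780 + 0*-40 + -1*-1435 = 118
  c_4 = 0*-186 + -1*-364 + 1*-353 + 0*-739 + 0*-780 + 0*-40 + 0*-1435 = 11
  c_5 = 0*-186 + 2*-364 + -11*-353 + 6*-739 + 2*-780 + 0*-40 + -2*-1435 = 31
  c_6 = -1*-186 + 4*-364 + -11*-353 + 1*-739 + 2*-780 + 0*-40 + 0*-1435 = 314
  c_7 = 0*-186 + -3*-364 + 5*-353 + -3*-739 + 0*-780 + -1*-40 + 1*-1435 = 149
Writing each c_i in base p = 7:
  c_1 = 50 = 1·7^0 + 0·7^1 + 1·7^2
  c_2 = 85 = 1·7^0 + 5·7^1 + 1·7^2
  c_3 = 118 = 6·7^0 + 2·7^1 + 2·7^2
  c_4 = 11 = 4·7^0 + 1·7^1
  c_5 = 31 = 3·7^0 + 4·7^1
  c_6 = 314 = 6·7^0 + 2·7^1 + 6·7^2
  c_7 = 149 = 2·7^0 + 0·7^1 + 3·7^2
p-restricted factor λ_0 = (1, 1, 6, 4, 3, 6, 2)
p-restricted factor λ_1 = (0, 5, 2, 1, 4, 2, 0)
p-restricted factor λ_2 = (1, 1, 2, 0, 0, 6, 3)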